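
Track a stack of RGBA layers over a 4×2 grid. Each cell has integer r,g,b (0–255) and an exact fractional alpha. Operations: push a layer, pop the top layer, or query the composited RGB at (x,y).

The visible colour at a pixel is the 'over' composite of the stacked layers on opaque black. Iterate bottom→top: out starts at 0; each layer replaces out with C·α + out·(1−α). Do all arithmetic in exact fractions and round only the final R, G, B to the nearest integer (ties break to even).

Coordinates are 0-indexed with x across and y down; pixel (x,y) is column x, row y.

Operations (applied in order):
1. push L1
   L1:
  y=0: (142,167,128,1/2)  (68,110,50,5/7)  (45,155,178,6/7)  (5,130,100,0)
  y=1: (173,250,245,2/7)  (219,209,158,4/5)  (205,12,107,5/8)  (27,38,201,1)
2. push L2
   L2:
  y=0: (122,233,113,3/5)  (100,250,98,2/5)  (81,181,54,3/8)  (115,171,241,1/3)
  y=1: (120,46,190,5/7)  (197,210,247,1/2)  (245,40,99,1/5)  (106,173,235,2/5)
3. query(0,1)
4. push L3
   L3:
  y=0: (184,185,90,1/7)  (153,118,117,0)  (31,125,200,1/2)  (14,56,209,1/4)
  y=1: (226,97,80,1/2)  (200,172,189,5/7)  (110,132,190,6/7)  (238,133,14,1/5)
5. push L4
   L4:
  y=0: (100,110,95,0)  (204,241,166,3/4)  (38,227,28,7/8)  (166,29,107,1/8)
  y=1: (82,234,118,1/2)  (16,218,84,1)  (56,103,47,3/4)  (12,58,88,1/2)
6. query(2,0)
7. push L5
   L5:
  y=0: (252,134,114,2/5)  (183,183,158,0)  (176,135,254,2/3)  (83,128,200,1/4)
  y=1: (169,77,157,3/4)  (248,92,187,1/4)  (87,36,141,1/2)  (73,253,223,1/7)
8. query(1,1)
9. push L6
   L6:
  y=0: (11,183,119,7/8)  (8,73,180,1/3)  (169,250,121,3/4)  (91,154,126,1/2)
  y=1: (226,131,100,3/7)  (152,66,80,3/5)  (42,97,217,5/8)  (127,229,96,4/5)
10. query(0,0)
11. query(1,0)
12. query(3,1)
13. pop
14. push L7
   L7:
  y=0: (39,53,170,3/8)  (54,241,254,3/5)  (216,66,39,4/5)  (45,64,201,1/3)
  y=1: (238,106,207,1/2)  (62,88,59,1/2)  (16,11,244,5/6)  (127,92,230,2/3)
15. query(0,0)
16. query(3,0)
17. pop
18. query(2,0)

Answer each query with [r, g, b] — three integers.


at x=0,y=1 over L1,L2:
+L1 (α=2/7) → [346/7, 500/7, 70]
+L2 (α=5/7) → [4892/49, 2610/49, 1090/7]
rounded: [100, 53, 156]

query (2,0) [L1,L2,L3,L4] — begin 0,0,0
L1 α=6/7: [270/7, 930/7, 1068/7]
L2 α=3/8: [3051/56, 8451/56, 3237/28]
L3 α=1/2: [4787/112, 15451/112, 8837/56]
L4 α=7/8: [34579/896, 193419/896, 19813/448]
= [39, 216, 44]

(1,1) stack=L1,L2,L3,L4,L5; from [0,0,0]:
L1 α=4/5: [876/5, 836/5, 632/5]
L2 α=1/2: [1861/10, 943/5, 1867/10]
L3 α=5/7: [6861/35, 6186/35, 6592/35]
L4 α=1: [16, 218, 84]
L5 α=1/4: [74, 373/2, 439/4]
→ [74, 186, 110]

query (0,0) [L1,L2,L3,L4,L5,L6] — begin 0,0,0
L1 α=1/2: [71, 167/2, 64]
L2 α=3/5: [508/5, 866/5, 467/5]
L3 α=1/7: [3968/35, 6121/35, 3252/35]
L4 α=0: [3968/35, 6121/35, 3252/35]
L5 α=2/5: [29544/175, 27743/175, 17736/175]
L6 α=7/8: [43019/1400, 125959/700, 163511/1400]
→ [31, 180, 117]

query (1,0) [L1,L2,L3,L4,L5,L6] — begin 0,0,0
+L1 (α=5/7) → [340/7, 550/7, 250/7]
+L2 (α=2/5) → [484/7, 1030/7, 2122/35]
+L3 (α=0) → [484/7, 1030/7, 2122/35]
+L4 (α=3/4) → [1192/7, 6091/28, 4888/35]
+L5 (α=0) → [1192/7, 6091/28, 4888/35]
+L6 (α=1/3) → [2440/21, 2371/14, 16076/105]
→ [116, 169, 153]

(3,1) stack=L1,L2,L3,L4,L5,L6; from [0,0,0]:
+L1 (α=1) → [27, 38, 201]
+L2 (α=2/5) → [293/5, 92, 1073/5]
+L3 (α=1/5) → [2362/25, 501/5, 4362/25]
+L4 (α=1/2) → [1331/25, 791/10, 3281/25]
+L5 (α=1/7) → [9811/175, 3638/35, 25261/175]
+L6 (α=4/5) → [98711/875, 35698/175, 92461/875]
rounded: [113, 204, 106]

at x=0,y=0 over L1,L2,L3,L4,L5,L7:
L1 α=1/2: [71, 167/2, 64]
L2 α=3/5: [508/5, 866/5, 467/5]
L3 α=1/7: [3968/35, 6121/35, 3252/35]
L4 α=0: [3968/35, 6121/35, 3252/35]
L5 α=2/5: [29544/175, 27743/175, 17736/175]
L7 α=3/8: [33639/280, 8327/70, 17793/140]
→ [120, 119, 127]

at x=3,y=0 over L1,L2,L3,L4,L5,L7:
L1 α=0: [0, 0, 0]
L2 α=1/3: [115/3, 57, 241/3]
L3 α=1/4: [129/4, 227/4, 225/2]
L4 α=1/8: [1567/32, 1705/32, 1789/16]
L5 α=1/4: [7357/128, 9211/128, 8567/64]
L7 α=1/3: [10237/192, 13307/192, 14999/96]
= [53, 69, 156]

(2,0) stack=L1,L2,L3,L4,L5; from [0,0,0]:
+L1 (α=6/7) → [270/7, 930/7, 1068/7]
+L2 (α=3/8) → [3051/56, 8451/56, 3237/28]
+L3 (α=1/2) → [4787/112, 15451/112, 8837/56]
+L4 (α=7/8) → [34579/896, 193419/896, 19813/448]
+L5 (α=2/3) → [116657/896, 145113/896, 247397/1344]
→ [130, 162, 184]


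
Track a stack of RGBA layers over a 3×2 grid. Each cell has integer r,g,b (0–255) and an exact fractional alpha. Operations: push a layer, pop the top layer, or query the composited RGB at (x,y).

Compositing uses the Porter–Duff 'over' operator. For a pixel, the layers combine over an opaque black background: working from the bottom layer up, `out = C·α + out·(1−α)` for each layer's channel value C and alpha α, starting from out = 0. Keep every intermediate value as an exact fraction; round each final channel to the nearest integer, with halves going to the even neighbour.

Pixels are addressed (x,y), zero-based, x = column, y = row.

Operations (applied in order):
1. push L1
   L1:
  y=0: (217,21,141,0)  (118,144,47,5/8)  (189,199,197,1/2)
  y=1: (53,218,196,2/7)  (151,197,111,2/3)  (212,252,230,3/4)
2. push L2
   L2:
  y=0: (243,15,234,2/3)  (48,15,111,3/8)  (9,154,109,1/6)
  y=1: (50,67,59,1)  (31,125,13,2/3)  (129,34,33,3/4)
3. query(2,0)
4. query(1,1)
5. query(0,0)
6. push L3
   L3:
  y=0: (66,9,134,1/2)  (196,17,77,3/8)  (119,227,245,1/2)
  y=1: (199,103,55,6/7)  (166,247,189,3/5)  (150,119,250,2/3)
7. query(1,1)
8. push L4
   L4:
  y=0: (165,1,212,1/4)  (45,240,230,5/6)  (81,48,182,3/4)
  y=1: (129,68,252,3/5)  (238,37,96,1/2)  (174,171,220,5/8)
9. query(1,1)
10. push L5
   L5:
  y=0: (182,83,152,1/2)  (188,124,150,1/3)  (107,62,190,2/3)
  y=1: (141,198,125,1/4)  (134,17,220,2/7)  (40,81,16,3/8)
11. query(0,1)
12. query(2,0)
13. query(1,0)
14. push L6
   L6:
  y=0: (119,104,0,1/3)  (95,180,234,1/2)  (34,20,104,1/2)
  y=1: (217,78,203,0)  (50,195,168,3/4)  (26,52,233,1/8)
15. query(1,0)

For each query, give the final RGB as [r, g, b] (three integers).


query (2,0) [L1,L2] — begin 0,0,0
after L1 α=1/2: [189/2, 199/2, 197/2]
after L2 α=1/6: [321/4, 1303/12, 401/4]
= [80, 109, 100]

(1,1) stack=L1,L2; from [0,0,0]:
+L1 (α=2/3) → [302/3, 394/3, 74]
+L2 (α=2/3) → [488/9, 1144/9, 100/3]
rounded: [54, 127, 33]

at x=0,y=0 over L1,L2:
+L1 (α=0) → [0, 0, 0]
+L2 (α=2/3) → [162, 10, 156]
rounded: [162, 10, 156]

at x=1,y=1 over L1,L2,L3:
L1 α=2/3: [302/3, 394/3, 74]
L2 α=2/3: [488/9, 1144/9, 100/3]
L3 α=3/5: [5458/45, 8957/45, 1901/15]
= [121, 199, 127]

(1,1) stack=L1,L2,L3,L4; from [0,0,0]:
+L1 (α=2/3) → [302/3, 394/3, 74]
+L2 (α=2/3) → [488/9, 1144/9, 100/3]
+L3 (α=3/5) → [5458/45, 8957/45, 1901/15]
+L4 (α=1/2) → [8084/45, 5311/45, 3341/30]
= [180, 118, 111]

at x=0,y=1 over L1,L2,L3,L4,L5:
after L1 α=2/7: [106/7, 436/7, 56]
after L2 α=1: [50, 67, 59]
after L3 α=6/7: [1244/7, 685/7, 389/7]
after L4 α=3/5: [5197/35, 2798/35, 1214/7]
after L5 α=1/4: [10263/70, 3831/35, 4517/28]
rounded: [147, 109, 161]

(2,0) stack=L1,L2,L3,L4,L5; from [0,0,0]:
L1 α=1/2: [189/2, 199/2, 197/2]
L2 α=1/6: [321/4, 1303/12, 401/4]
L3 α=1/2: [797/8, 4027/24, 1381/8]
L4 α=3/4: [2741/32, 7483/96, 5749/32]
L5 α=2/3: [9589/96, 19387/288, 17909/96]
= [100, 67, 187]

(1,0) stack=L1,L2,L3,L4,L5; from [0,0,0]:
+L1 (α=5/8) → [295/4, 90, 235/8]
+L2 (α=3/8) → [2051/32, 495/8, 3839/64]
+L3 (α=3/8) → [29071/256, 2883/64, 33979/512]
+L4 (α=5/6) → [86671/1536, 26561/128, 207593/1024]
+L5 (α=1/3) → [231055/2304, 11499/64, 284393/1536]
rounded: [100, 180, 185]

(1,0) stack=L1,L2,L3,L4,L5,L6; from [0,0,0]:
+L1 (α=5/8) → [295/4, 90, 235/8]
+L2 (α=3/8) → [2051/32, 495/8, 3839/64]
+L3 (α=3/8) → [29071/256, 2883/64, 33979/512]
+L4 (α=5/6) → [86671/1536, 26561/128, 207593/1024]
+L5 (α=1/3) → [231055/2304, 11499/64, 284393/1536]
+L6 (α=1/2) → [449935/4608, 23019/128, 643817/3072]
→ [98, 180, 210]


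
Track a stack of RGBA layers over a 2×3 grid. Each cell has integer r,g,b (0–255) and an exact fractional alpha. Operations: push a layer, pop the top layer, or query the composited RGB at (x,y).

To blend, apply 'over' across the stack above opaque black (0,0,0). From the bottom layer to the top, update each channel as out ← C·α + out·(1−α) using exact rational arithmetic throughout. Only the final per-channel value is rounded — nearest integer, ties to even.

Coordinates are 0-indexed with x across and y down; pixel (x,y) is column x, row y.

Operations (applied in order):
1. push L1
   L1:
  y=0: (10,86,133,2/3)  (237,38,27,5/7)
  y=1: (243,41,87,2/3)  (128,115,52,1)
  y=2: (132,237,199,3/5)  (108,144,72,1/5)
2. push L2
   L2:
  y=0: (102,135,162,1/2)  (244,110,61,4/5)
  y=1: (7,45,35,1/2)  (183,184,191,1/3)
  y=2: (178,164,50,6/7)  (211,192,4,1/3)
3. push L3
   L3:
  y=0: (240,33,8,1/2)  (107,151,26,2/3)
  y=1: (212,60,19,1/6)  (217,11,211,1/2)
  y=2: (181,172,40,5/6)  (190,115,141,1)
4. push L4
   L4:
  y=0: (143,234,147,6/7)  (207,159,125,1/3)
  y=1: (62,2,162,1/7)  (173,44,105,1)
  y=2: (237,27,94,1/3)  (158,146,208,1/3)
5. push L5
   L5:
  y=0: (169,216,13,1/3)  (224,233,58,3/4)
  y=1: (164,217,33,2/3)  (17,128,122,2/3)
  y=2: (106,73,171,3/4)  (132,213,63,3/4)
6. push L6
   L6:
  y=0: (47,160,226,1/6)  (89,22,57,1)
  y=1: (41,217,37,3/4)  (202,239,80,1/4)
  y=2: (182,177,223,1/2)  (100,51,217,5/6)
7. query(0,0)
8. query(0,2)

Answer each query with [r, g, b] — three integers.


(0,0) stack=L1,L2,L3,L4,L5,L6; from [0,0,0]:
after L1 α=2/3: [20/3, 172/3, 266/3]
after L2 α=1/2: [163/3, 577/6, 376/3]
after L3 α=1/2: [883/6, 775/12, 200/3]
after L4 α=6/7: [6031/42, 17623/84, 2846/21]
after L5 α=1/3: [9580/63, 26695/126, 5965/63]
after L6 α=1/6: [50861/378, 153635/756, 44063/378]
→ [135, 203, 117]

at x=0,y=2 over L1,L2,L3,L4,L5,L6:
after L1 α=3/5: [396/5, 711/5, 597/5]
after L2 α=6/7: [5736/35, 5631/35, 2097/35]
after L3 α=5/6: [37411/210, 35731/210, 9097/210]
after L4 α=1/3: [62296/315, 38566/315, 18967/315]
after L5 α=3/4: [81233/630, 107551/1260, 90281/630]
after L6 α=1/2: [195893/1260, 330571/2520, 230771/1260]
→ [155, 131, 183]


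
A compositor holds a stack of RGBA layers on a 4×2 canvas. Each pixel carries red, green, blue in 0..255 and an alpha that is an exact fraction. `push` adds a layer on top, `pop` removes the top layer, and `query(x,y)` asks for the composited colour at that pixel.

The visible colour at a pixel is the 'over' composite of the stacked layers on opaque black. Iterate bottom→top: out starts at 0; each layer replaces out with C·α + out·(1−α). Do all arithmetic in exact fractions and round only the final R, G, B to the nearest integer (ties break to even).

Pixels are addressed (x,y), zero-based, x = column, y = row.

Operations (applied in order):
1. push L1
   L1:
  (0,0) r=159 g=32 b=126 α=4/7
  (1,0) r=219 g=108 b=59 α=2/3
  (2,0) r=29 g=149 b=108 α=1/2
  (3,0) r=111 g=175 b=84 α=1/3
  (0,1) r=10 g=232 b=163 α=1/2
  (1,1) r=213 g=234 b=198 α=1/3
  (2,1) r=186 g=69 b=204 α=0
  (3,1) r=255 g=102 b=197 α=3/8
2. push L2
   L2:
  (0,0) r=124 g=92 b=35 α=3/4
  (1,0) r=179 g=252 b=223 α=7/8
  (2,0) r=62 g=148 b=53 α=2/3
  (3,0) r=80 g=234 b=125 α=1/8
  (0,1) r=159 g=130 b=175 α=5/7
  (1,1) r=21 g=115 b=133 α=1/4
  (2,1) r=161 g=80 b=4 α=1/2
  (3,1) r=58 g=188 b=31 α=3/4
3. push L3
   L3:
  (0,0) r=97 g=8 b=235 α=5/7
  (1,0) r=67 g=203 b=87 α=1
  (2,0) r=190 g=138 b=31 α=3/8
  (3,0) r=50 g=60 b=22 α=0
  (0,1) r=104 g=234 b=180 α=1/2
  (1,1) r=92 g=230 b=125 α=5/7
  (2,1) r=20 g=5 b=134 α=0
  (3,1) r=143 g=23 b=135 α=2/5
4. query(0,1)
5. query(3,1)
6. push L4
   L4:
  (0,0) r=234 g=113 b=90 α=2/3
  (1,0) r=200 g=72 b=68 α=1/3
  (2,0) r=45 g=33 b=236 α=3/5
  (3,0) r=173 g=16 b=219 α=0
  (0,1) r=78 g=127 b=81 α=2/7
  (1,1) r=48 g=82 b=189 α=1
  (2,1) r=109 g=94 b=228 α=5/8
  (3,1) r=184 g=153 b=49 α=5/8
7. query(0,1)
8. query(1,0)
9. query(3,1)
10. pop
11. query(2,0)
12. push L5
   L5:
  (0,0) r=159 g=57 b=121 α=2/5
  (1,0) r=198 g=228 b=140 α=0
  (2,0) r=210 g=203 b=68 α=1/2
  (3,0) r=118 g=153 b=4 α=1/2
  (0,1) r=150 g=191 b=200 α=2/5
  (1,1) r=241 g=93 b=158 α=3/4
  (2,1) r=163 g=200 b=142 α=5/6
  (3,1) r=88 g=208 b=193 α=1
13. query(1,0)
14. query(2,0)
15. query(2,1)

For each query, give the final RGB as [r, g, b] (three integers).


query (0,1) [L1,L2,L3] — begin 0,0,0
L1 α=1/2: [5, 116, 163/2]
L2 α=5/7: [115, 126, 1038/7]
L3 α=1/2: [219/2, 180, 1149/7]
rounded: [110, 180, 164]

(3,1) stack=L1,L2,L3; from [0,0,0]:
after L1 α=3/8: [765/8, 153/4, 591/8]
after L2 α=3/4: [2157/32, 2409/16, 1335/32]
after L3 α=2/5: [15623/160, 7963/80, 2529/32]
→ [98, 100, 79]

(0,1) stack=L1,L2,L3,L4; from [0,0,0]:
L1 α=1/2: [5, 116, 163/2]
L2 α=5/7: [115, 126, 1038/7]
L3 α=1/2: [219/2, 180, 1149/7]
L4 α=2/7: [201/2, 1154/7, 6879/49]
→ [100, 165, 140]

at x=1,y=0 over L1,L2,L3,L4:
L1 α=2/3: [146, 72, 118/3]
L2 α=7/8: [1399/8, 459/2, 4801/24]
L3 α=1: [67, 203, 87]
L4 α=1/3: [334/3, 478/3, 242/3]
= [111, 159, 81]

at x=3,y=1 over L1,L2,L3,L4:
after L1 α=3/8: [765/8, 153/4, 591/8]
after L2 α=3/4: [2157/32, 2409/16, 1335/32]
after L3 α=2/5: [15623/160, 7963/80, 2529/32]
after L4 α=5/8: [194069/1280, 85089/640, 15427/256]
= [152, 133, 60]

(2,0) stack=L1,L2,L3; from [0,0,0]:
after L1 α=1/2: [29/2, 149/2, 54]
after L2 α=2/3: [277/6, 247/2, 160/3]
after L3 α=3/8: [4805/48, 2063/16, 1079/24]
= [100, 129, 45]

at x=1,y=0 over L1,L2,L3,L5:
after L1 α=2/3: [146, 72, 118/3]
after L2 α=7/8: [1399/8, 459/2, 4801/24]
after L3 α=1: [67, 203, 87]
after L5 α=0: [67, 203, 87]
rounded: [67, 203, 87]

at x=2,y=0 over L1,L2,L3,L5:
L1 α=1/2: [29/2, 149/2, 54]
L2 α=2/3: [277/6, 247/2, 160/3]
L3 α=3/8: [4805/48, 2063/16, 1079/24]
L5 α=1/2: [14885/96, 5311/32, 2711/48]
→ [155, 166, 56]

query (2,1) [L1,L2,L3,L5] — begin 0,0,0
after L1 α=0: [0, 0, 0]
after L2 α=1/2: [161/2, 40, 2]
after L3 α=0: [161/2, 40, 2]
after L5 α=5/6: [597/4, 520/3, 356/3]
= [149, 173, 119]


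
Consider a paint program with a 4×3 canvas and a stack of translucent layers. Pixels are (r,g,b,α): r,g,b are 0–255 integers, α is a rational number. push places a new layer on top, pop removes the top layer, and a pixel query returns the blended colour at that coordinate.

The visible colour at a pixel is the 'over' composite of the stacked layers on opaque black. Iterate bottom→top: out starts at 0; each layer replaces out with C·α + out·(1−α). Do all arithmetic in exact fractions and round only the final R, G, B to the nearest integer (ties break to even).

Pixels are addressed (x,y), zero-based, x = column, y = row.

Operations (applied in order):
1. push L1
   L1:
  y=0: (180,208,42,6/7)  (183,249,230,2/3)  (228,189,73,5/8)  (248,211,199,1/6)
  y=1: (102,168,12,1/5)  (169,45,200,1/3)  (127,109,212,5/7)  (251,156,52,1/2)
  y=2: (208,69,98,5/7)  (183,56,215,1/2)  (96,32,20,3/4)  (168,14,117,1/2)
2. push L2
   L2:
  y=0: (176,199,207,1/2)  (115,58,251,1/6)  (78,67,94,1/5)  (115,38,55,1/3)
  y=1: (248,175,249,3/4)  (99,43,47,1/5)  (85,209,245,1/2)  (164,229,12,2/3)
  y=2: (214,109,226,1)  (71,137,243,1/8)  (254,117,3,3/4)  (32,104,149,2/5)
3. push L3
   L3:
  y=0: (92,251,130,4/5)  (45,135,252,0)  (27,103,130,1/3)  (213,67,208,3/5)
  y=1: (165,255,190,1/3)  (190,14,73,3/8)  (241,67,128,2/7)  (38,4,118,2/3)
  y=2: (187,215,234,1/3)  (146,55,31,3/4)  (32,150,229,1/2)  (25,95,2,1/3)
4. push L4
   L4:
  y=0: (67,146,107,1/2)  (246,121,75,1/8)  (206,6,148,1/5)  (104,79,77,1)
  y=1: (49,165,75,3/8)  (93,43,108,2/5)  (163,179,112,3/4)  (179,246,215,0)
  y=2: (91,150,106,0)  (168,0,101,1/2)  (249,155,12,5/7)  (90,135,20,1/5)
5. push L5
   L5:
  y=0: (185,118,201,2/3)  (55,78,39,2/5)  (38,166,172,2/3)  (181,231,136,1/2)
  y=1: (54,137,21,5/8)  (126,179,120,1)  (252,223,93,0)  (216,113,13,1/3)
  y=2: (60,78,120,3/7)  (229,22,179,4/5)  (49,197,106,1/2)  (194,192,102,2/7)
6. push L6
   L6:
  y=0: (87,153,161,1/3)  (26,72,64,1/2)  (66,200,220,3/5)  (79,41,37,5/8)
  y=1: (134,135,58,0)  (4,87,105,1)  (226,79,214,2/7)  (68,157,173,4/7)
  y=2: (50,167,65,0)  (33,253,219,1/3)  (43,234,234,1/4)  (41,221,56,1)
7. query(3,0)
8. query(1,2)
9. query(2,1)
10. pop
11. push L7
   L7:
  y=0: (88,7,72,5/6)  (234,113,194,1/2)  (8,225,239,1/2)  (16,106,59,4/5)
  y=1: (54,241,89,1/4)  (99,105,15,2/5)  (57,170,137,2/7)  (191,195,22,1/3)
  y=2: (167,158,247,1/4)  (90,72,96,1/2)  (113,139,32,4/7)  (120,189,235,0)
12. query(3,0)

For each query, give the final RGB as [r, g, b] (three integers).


query (3,0) [L1,L2,L3,L4,L5,L6] — begin 0,0,0
after L1 α=1/6: [124/3, 211/6, 199/6]
after L2 α=1/3: [593/9, 325/9, 364/9]
after L3 α=3/5: [6937/45, 2459/45, 6344/45]
after L4 α=1: [104, 79, 77]
after L5 α=1/2: [285/2, 155, 213/2]
after L6 α=5/8: [1645/16, 335/4, 1009/16]
rounded: [103, 84, 63]

(1,2) stack=L1,L2,L3,L4,L5,L6; from [0,0,0]:
after L1 α=1/2: [183/2, 28, 215/2]
after L2 α=1/8: [1423/16, 333/8, 1991/16]
after L3 α=3/4: [8431/64, 1653/32, 3479/64]
after L4 α=1/2: [19183/128, 1653/64, 9943/128]
after L5 α=4/5: [136431/640, 1457/64, 101591/640]
after L6 α=1/3: [48997/320, 9553/96, 171671/960]
rounded: [153, 100, 179]

(2,1) stack=L1,L2,L3,L4,L5,L6; from [0,0,0]:
L1 α=5/7: [635/7, 545/7, 1060/7]
L2 α=1/2: [615/7, 1004/7, 2775/14]
L3 α=2/7: [6449/49, 5958/49, 17459/98]
L4 α=3/4: [15205/98, 32271/196, 50387/392]
L5 α=0: [15205/98, 32271/196, 50387/392]
L6 α=2/7: [120321/686, 192323/1372, 419711/2744]
= [175, 140, 153]

(3,0) stack=L1,L2,L3,L4,L5,L7; from [0,0,0]:
+L1 (α=1/6) → [124/3, 211/6, 199/6]
+L2 (α=1/3) → [593/9, 325/9, 364/9]
+L3 (α=3/5) → [6937/45, 2459/45, 6344/45]
+L4 (α=1) → [104, 79, 77]
+L5 (α=1/2) → [285/2, 155, 213/2]
+L7 (α=4/5) → [413/10, 579/5, 137/2]
rounded: [41, 116, 68]


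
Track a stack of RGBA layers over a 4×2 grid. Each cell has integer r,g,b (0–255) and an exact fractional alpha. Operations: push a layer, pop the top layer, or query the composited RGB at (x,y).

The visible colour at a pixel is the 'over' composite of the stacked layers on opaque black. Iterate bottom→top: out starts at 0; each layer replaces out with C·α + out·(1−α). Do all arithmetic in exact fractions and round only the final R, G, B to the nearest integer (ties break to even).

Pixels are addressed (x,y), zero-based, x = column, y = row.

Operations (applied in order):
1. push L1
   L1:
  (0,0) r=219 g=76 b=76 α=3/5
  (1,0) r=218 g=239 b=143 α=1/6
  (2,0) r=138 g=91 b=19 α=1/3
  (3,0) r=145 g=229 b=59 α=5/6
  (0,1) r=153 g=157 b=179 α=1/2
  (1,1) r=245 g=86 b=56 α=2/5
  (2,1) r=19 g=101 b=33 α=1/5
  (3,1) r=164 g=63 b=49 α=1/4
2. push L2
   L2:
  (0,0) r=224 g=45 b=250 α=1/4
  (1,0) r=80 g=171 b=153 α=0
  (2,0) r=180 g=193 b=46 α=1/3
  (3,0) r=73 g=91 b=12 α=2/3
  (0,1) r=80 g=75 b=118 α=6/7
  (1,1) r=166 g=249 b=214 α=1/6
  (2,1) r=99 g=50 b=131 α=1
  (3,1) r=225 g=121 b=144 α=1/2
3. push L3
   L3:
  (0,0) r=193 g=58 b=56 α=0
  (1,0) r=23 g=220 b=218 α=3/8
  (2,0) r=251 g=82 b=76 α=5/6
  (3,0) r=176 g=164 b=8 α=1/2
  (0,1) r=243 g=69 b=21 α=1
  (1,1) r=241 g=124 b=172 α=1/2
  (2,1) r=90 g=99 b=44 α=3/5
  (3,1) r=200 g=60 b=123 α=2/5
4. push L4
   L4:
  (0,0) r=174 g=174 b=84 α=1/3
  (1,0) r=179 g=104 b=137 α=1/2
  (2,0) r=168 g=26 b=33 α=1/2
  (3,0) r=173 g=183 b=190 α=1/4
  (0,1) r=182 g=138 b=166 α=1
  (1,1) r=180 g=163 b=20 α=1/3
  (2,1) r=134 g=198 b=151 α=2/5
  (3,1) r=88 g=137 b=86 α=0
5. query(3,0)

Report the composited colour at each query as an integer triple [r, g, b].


query (3,0) [L1,L2,L3,L4] — begin 0,0,0
after L1 α=5/6: [725/6, 1145/6, 295/6]
after L2 α=2/3: [1601/18, 2237/18, 439/18]
after L3 α=1/2: [4769/36, 5189/36, 583/36]
after L4 α=1/4: [6845/48, 7385/48, 2863/48]
rounded: [143, 154, 60]


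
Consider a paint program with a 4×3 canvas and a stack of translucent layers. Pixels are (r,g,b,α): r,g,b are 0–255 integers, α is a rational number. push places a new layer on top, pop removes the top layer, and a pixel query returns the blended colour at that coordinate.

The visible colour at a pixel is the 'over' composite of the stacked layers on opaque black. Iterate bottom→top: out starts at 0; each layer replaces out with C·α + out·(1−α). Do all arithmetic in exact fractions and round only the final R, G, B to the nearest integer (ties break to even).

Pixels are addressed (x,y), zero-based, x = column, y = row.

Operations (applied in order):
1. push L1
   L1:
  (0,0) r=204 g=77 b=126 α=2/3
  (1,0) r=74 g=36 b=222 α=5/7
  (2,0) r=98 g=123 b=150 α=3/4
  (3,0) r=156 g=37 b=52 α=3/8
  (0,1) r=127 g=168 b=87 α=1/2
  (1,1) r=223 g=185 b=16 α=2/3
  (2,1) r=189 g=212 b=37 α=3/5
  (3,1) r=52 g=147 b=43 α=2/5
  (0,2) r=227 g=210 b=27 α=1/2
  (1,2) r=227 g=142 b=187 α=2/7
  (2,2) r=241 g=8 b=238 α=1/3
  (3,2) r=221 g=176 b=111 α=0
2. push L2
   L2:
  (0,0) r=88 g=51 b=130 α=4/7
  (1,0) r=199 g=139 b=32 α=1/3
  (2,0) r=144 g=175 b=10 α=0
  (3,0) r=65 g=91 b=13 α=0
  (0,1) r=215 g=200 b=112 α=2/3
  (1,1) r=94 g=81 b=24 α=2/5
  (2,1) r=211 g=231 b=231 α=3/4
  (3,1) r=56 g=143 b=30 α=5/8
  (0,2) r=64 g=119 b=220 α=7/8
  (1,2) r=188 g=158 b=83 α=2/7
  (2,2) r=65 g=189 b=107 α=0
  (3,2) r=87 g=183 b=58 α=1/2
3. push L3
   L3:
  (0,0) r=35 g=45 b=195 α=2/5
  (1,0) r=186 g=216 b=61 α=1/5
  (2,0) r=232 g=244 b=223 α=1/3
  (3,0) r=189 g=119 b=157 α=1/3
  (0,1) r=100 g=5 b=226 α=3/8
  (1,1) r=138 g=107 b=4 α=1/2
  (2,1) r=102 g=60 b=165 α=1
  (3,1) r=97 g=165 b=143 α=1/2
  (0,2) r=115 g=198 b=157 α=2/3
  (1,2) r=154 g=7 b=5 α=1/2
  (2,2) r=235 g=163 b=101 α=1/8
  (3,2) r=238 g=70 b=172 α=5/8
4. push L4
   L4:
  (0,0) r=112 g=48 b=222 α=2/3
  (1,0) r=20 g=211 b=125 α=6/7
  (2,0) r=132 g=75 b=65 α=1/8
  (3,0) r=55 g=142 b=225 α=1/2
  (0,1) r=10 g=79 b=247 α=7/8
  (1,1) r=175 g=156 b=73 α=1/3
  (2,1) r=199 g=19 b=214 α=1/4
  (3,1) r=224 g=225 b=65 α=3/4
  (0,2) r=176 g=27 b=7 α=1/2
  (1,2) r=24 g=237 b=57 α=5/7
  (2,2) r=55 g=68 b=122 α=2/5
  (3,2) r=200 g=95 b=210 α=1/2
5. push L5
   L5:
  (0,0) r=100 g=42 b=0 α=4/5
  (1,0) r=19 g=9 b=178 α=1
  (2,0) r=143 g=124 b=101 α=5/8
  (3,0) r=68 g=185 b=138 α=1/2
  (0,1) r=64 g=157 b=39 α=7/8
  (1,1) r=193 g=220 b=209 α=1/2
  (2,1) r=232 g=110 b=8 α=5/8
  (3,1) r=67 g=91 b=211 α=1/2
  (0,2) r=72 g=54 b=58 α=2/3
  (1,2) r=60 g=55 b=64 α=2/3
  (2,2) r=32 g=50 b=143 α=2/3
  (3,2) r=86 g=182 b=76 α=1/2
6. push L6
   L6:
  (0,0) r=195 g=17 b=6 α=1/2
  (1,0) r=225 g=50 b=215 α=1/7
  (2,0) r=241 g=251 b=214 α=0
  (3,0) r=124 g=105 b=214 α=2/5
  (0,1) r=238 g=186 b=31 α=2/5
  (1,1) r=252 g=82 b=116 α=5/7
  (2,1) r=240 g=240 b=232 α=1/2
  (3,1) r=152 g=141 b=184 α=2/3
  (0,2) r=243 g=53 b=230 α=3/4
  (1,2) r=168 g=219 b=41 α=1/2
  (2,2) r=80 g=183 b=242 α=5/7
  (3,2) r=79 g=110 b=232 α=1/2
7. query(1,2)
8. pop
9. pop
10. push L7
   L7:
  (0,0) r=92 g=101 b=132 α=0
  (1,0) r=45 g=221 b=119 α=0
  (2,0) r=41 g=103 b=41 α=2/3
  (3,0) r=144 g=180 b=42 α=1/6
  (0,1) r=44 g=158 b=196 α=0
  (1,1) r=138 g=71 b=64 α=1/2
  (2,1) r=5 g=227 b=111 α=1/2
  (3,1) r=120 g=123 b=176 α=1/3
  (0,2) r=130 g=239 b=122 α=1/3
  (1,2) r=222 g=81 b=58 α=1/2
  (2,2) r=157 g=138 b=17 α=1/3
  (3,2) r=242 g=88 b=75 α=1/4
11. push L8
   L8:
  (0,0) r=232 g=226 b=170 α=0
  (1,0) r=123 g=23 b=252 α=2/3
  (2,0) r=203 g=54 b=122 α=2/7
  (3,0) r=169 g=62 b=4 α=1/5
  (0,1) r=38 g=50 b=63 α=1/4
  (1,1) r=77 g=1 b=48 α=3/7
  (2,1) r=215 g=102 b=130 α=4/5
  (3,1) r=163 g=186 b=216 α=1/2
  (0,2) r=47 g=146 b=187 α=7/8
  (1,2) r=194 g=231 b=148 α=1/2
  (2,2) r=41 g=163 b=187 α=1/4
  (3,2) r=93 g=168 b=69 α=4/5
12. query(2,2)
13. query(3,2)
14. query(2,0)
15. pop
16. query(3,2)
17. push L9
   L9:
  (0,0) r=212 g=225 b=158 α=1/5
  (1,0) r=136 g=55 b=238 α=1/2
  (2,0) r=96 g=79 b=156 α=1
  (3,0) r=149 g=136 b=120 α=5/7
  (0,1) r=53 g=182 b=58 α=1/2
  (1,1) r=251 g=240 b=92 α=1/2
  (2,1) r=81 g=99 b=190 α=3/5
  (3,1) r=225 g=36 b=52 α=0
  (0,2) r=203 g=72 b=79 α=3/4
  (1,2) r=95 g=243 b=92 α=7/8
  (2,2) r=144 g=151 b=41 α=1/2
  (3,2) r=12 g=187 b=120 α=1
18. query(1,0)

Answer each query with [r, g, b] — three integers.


at x=1,y=2 over L1,L2,L3,L4,L5,L6:
L1 α=2/7: [454/7, 284/7, 374/7]
L2 α=2/7: [4902/49, 3632/49, 3032/49]
L3 α=1/2: [6224/49, 3975/98, 3277/98]
L4 α=5/7: [18328/343, 62040/343, 17242/343]
L5 α=2/3: [59488/1029, 99770/1029, 20382/343]
L6 α=1/2: [116180/1029, 325121/2058, 34445/686]
→ [113, 158, 50]

query (2,2) [L1,L2,L3,L4,L7,L8] — begin 0,0,0
after L1 α=1/3: [241/3, 8/3, 238/3]
after L2 α=0: [241/3, 8/3, 238/3]
after L3 α=1/8: [299/3, 545/24, 1969/24]
after L4 α=2/5: [409/5, 1633/40, 3921/40]
after L7 α=1/3: [1603/15, 4393/60, 4261/60]
after L8 α=1/4: [452/5, 7653/80, 8001/80]
rounded: [90, 96, 100]

(3,2) stack=L1,L2,L3,L4,L7,L8; from [0,0,0]:
+L1 (α=0) → [0, 0, 0]
+L2 (α=1/2) → [87/2, 183/2, 29]
+L3 (α=5/8) → [2641/16, 1249/16, 947/8]
+L4 (α=1/2) → [5841/32, 2769/32, 2627/16]
+L7 (α=1/4) → [25267/128, 11123/128, 9081/64]
+L8 (α=4/5) → [72883/640, 97139/640, 5349/64]
rounded: [114, 152, 84]

(2,0) stack=L1,L2,L3,L4,L7,L8; from [0,0,0]:
L1 α=3/4: [147/2, 369/4, 225/2]
L2 α=0: [147/2, 369/4, 225/2]
L3 α=1/3: [379/3, 857/6, 448/3]
L4 α=1/8: [3049/24, 6449/48, 3331/24]
L7 α=2/3: [5017/72, 16337/144, 5299/72]
L8 α=2/7: [54317/504, 13891/144, 44063/504]
→ [108, 96, 87]

query (3,2) [L1,L2,L3,L4,L7] — begin 0,0,0
after L1 α=0: [0, 0, 0]
after L2 α=1/2: [87/2, 183/2, 29]
after L3 α=5/8: [2641/16, 1249/16, 947/8]
after L4 α=1/2: [5841/32, 2769/32, 2627/16]
after L7 α=1/4: [25267/128, 11123/128, 9081/64]
rounded: [197, 87, 142]

at x=1,y=0 over L1,L2,L3,L4,L7,L9:
L1 α=5/7: [370/7, 180/7, 1110/7]
L2 α=1/3: [711/7, 1333/21, 2444/21]
L3 α=1/5: [4146/35, 9868/105, 11057/105]
L4 α=6/7: [8346/245, 142798/735, 89807/735]
L7 α=0: [8346/245, 142798/735, 89807/735]
L9 α=1/2: [20833/245, 183223/1470, 264737/1470]
= [85, 125, 180]


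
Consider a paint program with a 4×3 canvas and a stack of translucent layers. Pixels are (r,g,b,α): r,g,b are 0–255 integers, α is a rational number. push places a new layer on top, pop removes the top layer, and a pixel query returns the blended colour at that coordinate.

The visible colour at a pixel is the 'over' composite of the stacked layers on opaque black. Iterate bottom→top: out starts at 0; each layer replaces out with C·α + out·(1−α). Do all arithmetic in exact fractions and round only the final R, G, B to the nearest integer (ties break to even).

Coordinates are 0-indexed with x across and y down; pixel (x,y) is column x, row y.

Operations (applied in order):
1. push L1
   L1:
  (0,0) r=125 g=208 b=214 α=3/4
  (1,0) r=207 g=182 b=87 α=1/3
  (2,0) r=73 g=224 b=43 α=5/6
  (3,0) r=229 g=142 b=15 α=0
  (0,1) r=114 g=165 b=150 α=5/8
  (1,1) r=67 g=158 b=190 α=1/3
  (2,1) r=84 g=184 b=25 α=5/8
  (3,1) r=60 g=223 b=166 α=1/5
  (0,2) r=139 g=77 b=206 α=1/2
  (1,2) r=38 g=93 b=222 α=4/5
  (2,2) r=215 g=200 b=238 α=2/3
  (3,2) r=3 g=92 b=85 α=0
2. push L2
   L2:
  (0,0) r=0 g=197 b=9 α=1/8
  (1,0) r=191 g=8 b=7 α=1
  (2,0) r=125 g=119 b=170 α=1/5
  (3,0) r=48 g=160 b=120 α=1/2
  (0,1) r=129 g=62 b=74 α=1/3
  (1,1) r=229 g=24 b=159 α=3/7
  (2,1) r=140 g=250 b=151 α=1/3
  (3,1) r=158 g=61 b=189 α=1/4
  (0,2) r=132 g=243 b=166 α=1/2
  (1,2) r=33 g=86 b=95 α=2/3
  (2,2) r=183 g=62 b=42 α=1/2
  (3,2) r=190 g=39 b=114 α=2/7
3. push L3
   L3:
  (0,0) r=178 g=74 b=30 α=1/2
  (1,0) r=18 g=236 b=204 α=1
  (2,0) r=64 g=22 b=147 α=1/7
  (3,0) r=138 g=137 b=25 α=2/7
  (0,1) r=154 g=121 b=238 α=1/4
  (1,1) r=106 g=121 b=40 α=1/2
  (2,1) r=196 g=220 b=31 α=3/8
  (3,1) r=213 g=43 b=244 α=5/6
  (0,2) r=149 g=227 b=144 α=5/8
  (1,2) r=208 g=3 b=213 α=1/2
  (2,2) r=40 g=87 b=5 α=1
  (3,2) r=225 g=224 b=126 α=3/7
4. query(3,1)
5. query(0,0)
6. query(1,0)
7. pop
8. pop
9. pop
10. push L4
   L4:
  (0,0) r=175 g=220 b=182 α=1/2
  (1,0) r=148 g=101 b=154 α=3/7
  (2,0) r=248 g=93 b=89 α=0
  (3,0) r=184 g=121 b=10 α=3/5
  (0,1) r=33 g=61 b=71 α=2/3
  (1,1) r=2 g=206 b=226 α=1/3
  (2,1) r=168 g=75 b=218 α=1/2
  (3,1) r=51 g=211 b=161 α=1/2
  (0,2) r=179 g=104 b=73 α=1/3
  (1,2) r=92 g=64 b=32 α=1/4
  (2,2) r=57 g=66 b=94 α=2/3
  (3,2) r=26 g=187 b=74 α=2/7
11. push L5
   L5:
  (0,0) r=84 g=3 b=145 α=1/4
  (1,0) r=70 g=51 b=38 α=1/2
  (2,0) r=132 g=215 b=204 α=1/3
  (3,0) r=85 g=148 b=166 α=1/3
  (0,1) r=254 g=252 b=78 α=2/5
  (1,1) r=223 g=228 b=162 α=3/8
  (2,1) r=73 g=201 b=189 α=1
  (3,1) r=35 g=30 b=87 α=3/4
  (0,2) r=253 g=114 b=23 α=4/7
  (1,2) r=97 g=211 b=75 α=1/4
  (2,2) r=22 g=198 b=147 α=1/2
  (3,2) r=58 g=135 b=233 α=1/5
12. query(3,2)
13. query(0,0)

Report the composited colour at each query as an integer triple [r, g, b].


(3,1) stack=L1,L2,L3; from [0,0,0]:
L1 α=1/5: [12, 223/5, 166/5]
L2 α=1/4: [97/2, 487/10, 1443/20]
L3 α=5/6: [2227/12, 879/20, 25843/120]
rounded: [186, 44, 215]

(0,0) stack=L1,L2,L3; from [0,0,0]:
+L1 (α=3/4) → [375/4, 156, 321/2]
+L2 (α=1/8) → [2625/32, 1289/8, 2265/16]
+L3 (α=1/2) → [8321/64, 1881/16, 2745/32]
rounded: [130, 118, 86]

query (1,0) [L1,L2,L3] — begin 0,0,0
L1 α=1/3: [69, 182/3, 29]
L2 α=1: [191, 8, 7]
L3 α=1: [18, 236, 204]
= [18, 236, 204]

query (3,2) [L4,L5] — begin 0,0,0
L4 α=2/7: [52/7, 374/7, 148/7]
L5 α=1/5: [614/35, 2441/35, 2223/35]
rounded: [18, 70, 64]

at x=0,y=0 over L4,L5:
after L4 α=1/2: [175/2, 110, 91]
after L5 α=1/4: [693/8, 333/4, 209/2]
→ [87, 83, 104]


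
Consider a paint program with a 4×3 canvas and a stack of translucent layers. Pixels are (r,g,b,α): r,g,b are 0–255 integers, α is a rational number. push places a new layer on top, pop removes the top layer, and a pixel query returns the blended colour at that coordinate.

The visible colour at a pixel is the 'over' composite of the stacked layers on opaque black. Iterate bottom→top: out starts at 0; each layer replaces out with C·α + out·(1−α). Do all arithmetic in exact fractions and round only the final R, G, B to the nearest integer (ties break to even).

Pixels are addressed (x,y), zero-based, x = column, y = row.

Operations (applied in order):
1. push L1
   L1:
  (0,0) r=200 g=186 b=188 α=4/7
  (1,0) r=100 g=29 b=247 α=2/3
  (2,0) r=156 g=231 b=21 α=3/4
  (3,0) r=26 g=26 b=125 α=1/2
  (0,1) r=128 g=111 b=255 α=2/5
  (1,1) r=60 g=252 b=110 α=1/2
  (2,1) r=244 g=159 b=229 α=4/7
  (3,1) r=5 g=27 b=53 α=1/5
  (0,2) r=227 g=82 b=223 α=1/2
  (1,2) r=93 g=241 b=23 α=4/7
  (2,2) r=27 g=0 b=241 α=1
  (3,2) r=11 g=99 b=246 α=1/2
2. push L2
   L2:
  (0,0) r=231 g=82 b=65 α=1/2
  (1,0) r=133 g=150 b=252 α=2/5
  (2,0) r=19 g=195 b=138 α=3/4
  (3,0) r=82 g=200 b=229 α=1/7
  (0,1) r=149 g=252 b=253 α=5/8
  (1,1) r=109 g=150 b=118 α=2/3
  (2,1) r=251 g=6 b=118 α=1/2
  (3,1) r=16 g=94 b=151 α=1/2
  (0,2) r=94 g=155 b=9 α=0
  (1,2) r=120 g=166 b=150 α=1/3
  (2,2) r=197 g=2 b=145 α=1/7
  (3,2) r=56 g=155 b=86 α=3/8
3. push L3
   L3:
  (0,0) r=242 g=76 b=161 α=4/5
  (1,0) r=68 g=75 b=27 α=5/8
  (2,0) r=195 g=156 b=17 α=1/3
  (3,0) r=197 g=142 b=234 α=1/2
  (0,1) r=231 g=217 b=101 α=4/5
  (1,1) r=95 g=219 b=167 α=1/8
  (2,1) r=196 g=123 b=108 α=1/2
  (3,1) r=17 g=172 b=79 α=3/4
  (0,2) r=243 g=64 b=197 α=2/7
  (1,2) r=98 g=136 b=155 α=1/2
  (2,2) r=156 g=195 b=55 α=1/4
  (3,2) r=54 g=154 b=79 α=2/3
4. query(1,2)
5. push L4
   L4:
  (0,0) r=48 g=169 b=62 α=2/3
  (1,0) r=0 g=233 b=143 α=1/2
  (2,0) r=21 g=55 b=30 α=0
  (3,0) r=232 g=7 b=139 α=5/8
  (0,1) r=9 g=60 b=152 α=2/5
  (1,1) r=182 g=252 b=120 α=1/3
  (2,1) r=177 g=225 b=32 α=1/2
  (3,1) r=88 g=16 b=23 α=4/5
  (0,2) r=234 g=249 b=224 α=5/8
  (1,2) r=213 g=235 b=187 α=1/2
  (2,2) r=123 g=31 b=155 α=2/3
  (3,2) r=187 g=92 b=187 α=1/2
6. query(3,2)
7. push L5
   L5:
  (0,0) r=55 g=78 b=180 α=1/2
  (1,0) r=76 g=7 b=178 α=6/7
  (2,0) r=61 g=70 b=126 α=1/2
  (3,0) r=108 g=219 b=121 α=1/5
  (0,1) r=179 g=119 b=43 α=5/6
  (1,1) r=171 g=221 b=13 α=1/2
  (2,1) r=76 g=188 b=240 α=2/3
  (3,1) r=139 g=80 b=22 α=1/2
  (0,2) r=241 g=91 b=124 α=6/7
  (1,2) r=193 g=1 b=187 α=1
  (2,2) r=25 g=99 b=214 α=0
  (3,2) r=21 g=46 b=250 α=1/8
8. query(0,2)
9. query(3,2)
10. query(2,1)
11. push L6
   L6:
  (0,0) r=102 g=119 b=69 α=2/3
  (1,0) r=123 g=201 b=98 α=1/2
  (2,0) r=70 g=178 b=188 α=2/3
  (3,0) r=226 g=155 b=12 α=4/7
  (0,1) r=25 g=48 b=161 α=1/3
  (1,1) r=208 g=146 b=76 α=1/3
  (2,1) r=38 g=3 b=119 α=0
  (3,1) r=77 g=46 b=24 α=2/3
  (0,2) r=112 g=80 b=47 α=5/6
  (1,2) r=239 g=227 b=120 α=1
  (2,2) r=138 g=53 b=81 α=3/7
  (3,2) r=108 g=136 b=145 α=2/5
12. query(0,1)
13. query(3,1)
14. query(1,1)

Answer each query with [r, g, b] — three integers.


query (1,2) [L1,L2,L3] — begin 0,0,0
after L1 α=4/7: [372/7, 964/7, 92/7]
after L2 α=1/3: [528/7, 1030/7, 1234/21]
after L3 α=1/2: [607/7, 991/7, 4489/42]
rounded: [87, 142, 107]

at x=3,y=2 over L1,L2,L3,L4:
L1 α=1/2: [11/2, 99/2, 123]
L2 α=3/8: [391/16, 1425/16, 873/8]
L3 α=2/3: [2119/48, 6353/48, 2137/24]
L4 α=1/2: [11095/96, 10769/96, 6625/48]
→ [116, 112, 138]

(0,2) stack=L1,L2,L3,L4,L5; from [0,0,0]:
after L1 α=1/2: [227/2, 41, 223/2]
after L2 α=0: [227/2, 41, 223/2]
after L3 α=2/7: [301/2, 333/7, 1903/14]
after L4 α=5/8: [3243/16, 4857/28, 21389/112]
after L5 α=6/7: [26379/112, 20145/196, 104717/784]
→ [236, 103, 134]

query (3,2) [L1,L2,L3,L4,L5] — begin 0,0,0
+L1 (α=1/2) → [11/2, 99/2, 123]
+L2 (α=3/8) → [391/16, 1425/16, 873/8]
+L3 (α=2/3) → [2119/48, 6353/48, 2137/24]
+L4 (α=1/2) → [11095/96, 10769/96, 6625/48]
+L5 (α=1/8) → [79681/768, 79799/768, 58375/384]
rounded: [104, 104, 152]

at x=2,y=1 over L1,L2,L3,L4,L5:
+L1 (α=4/7) → [976/7, 636/7, 916/7]
+L2 (α=1/2) → [2733/14, 339/7, 871/7]
+L3 (α=1/2) → [5477/28, 600/7, 1627/14]
+L4 (α=1/2) → [10433/56, 2175/14, 2075/28]
+L5 (α=2/3) → [6315/56, 7439/42, 15515/84]
rounded: [113, 177, 185]

at x=0,y=1 over L1,L2,L3,L4,L5,L6:
+L1 (α=2/5) → [256/5, 222/5, 102]
+L2 (α=5/8) → [4493/40, 3483/20, 1571/8]
+L3 (α=4/5) → [41453/200, 20843/100, 4803/40]
+L4 (α=2/5) → [127959/1000, 74529/500, 26569/200]
+L5 (α=5/6) → [1022959/6000, 372029/3000, 69569/1200]
+L6 (α=1/3) → [1097959/9000, 444029/4500, 166169/1800]
→ [122, 99, 92]

query (3,1) [L1,L2,L3,L4,L5,L6] — begin 0,0,0
L1 α=1/5: [1, 27/5, 53/5]
L2 α=1/2: [17/2, 497/10, 404/5]
L3 α=3/4: [119/8, 5657/40, 1589/20]
L4 α=4/5: [587/8, 8217/200, 3429/100]
L5 α=1/2: [1699/16, 24217/400, 5629/200]
L6 α=2/3: [4163/48, 20339/400, 15229/600]
= [87, 51, 25]

(1,1) stack=L1,L2,L3,L4,L5,L6; from [0,0,0]:
+L1 (α=1/2) → [30, 126, 55]
+L2 (α=2/3) → [248/3, 142, 97]
+L3 (α=1/8) → [2021/24, 1213/8, 423/4]
+L4 (α=1/3) → [4205/36, 2221/12, 221/2]
+L5 (α=1/2) → [10361/72, 4873/24, 247/4]
+L6 (α=1/3) → [17849/108, 6625/36, 133/2]
→ [165, 184, 66]


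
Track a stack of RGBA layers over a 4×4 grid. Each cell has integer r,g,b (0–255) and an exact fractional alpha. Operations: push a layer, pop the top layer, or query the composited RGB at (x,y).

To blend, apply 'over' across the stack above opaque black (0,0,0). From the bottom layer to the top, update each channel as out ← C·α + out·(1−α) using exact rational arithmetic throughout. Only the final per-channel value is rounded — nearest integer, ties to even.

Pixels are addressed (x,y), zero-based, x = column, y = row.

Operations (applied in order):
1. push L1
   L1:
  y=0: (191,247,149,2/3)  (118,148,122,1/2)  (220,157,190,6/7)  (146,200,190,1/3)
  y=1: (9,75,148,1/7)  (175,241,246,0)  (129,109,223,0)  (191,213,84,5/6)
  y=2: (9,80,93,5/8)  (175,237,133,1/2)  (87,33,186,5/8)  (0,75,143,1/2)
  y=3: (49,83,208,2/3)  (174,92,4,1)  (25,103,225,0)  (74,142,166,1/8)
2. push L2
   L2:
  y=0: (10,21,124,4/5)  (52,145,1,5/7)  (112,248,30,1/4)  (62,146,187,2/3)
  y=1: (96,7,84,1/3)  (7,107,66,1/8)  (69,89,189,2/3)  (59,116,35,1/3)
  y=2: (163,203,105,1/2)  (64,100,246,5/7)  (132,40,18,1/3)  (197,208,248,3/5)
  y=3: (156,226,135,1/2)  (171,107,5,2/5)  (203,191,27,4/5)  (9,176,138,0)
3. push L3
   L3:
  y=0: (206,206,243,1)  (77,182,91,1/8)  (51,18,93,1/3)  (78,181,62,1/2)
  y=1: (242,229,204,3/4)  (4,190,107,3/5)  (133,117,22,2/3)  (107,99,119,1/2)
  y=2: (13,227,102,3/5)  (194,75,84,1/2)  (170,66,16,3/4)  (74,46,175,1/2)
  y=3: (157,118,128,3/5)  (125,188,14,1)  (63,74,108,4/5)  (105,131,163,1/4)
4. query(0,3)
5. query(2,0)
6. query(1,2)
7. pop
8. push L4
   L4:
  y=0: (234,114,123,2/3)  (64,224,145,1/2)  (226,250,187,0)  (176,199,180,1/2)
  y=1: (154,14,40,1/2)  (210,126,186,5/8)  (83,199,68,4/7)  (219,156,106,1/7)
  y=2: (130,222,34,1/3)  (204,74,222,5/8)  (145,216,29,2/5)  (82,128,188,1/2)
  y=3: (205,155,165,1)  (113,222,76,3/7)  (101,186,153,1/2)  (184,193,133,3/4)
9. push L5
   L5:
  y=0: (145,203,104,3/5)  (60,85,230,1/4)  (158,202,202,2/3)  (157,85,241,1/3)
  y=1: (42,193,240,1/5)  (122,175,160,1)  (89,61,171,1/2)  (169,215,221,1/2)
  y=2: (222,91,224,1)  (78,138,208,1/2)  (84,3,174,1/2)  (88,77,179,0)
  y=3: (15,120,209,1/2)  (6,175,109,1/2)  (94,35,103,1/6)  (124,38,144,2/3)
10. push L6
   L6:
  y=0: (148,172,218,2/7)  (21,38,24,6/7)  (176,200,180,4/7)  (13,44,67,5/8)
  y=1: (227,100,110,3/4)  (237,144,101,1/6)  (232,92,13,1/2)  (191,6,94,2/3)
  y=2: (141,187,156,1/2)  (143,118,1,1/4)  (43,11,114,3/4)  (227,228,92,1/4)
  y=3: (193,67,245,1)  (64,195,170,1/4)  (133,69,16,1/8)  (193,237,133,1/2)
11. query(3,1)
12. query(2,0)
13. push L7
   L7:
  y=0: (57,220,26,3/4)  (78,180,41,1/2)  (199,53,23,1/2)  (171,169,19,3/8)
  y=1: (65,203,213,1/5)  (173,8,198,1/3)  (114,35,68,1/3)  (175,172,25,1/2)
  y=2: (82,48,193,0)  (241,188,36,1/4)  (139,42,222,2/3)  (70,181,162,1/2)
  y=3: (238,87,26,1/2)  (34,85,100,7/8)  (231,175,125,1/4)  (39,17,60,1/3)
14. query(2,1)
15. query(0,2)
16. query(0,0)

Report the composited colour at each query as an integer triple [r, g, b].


at x=0,y=3 over L1,L2,L3:
+L1 (α=2/3) → [98/3, 166/3, 416/3]
+L2 (α=1/2) → [283/3, 422/3, 821/6]
+L3 (α=3/5) → [1979/15, 1906/15, 1973/15]
rounded: [132, 127, 132]

at x=2,y=0 over L1,L2,L3:
L1 α=6/7: [1320/7, 942/7, 1140/7]
L2 α=1/4: [1186/7, 2281/14, 1815/14]
L3 α=1/3: [2729/21, 2407/21, 822/7]
→ [130, 115, 117]

query (1,2) [L1,L2,L3] — begin 0,0,0
L1 α=1/2: [175/2, 237/2, 133/2]
L2 α=5/7: [495/7, 737/7, 1363/7]
L3 α=1/2: [1853/14, 631/7, 1951/14]
rounded: [132, 90, 139]

(3,1) stack=L1,L2,L4,L5,L6; from [0,0,0]:
L1 α=5/6: [955/6, 355/2, 70]
L2 α=1/3: [1132/9, 157, 175/3]
L4 α=1/7: [2921/21, 1098/7, 456/7]
L5 α=1/2: [3235/21, 2603/14, 2003/14]
L6 α=2/3: [11257/63, 2771/42, 1545/14]
→ [179, 66, 110]

(2,0) stack=L1,L2,L4,L5,L6; from [0,0,0]:
after L1 α=6/7: [1320/7, 942/7, 1140/7]
after L2 α=1/4: [1186/7, 2281/14, 1815/14]
after L4 α=0: [1186/7, 2281/14, 1815/14]
after L5 α=2/3: [3398/21, 7937/42, 7471/42]
after L6 α=4/7: [8326/49, 19137/98, 17551/98]
→ [170, 195, 179]

(2,1) stack=L1,L2,L4,L5,L6,L7; from [0,0,0]:
+L1 (α=0) → [0, 0, 0]
+L2 (α=2/3) → [46, 178/3, 126]
+L4 (α=4/7) → [470/7, 974/7, 650/7]
+L5 (α=1/2) → [1093/14, 1401/14, 1847/14]
+L6 (α=1/2) → [4341/28, 2689/28, 2029/28]
+L7 (α=1/3) → [1979/14, 3179/42, 2981/42]
rounded: [141, 76, 71]

query (0,2) [L1,L2,L4,L5,L6,L7] — begin 0,0,0
L1 α=5/8: [45/8, 50, 465/8]
L2 α=1/2: [1349/16, 253/2, 1305/16]
L4 α=1/3: [2389/24, 475/3, 1577/24]
L5 α=1: [222, 91, 224]
L6 α=1/2: [363/2, 139, 190]
L7 α=0: [363/2, 139, 190]
rounded: [182, 139, 190]

query (0,0) [L1,L2,L4,L5,L6,L7] — begin 0,0,0
+L1 (α=2/3) → [382/3, 494/3, 298/3]
+L2 (α=4/5) → [502/15, 746/15, 1786/15]
+L4 (α=2/3) → [7522/45, 4166/45, 5476/45]
+L5 (α=3/5) → [34619/225, 35737/225, 24992/225]
+L6 (α=2/7) → [47939/315, 51217/315, 44612/315]
+L7 (α=3/4) → [25451/315, 259117/1260, 34591/630]
→ [81, 206, 55]


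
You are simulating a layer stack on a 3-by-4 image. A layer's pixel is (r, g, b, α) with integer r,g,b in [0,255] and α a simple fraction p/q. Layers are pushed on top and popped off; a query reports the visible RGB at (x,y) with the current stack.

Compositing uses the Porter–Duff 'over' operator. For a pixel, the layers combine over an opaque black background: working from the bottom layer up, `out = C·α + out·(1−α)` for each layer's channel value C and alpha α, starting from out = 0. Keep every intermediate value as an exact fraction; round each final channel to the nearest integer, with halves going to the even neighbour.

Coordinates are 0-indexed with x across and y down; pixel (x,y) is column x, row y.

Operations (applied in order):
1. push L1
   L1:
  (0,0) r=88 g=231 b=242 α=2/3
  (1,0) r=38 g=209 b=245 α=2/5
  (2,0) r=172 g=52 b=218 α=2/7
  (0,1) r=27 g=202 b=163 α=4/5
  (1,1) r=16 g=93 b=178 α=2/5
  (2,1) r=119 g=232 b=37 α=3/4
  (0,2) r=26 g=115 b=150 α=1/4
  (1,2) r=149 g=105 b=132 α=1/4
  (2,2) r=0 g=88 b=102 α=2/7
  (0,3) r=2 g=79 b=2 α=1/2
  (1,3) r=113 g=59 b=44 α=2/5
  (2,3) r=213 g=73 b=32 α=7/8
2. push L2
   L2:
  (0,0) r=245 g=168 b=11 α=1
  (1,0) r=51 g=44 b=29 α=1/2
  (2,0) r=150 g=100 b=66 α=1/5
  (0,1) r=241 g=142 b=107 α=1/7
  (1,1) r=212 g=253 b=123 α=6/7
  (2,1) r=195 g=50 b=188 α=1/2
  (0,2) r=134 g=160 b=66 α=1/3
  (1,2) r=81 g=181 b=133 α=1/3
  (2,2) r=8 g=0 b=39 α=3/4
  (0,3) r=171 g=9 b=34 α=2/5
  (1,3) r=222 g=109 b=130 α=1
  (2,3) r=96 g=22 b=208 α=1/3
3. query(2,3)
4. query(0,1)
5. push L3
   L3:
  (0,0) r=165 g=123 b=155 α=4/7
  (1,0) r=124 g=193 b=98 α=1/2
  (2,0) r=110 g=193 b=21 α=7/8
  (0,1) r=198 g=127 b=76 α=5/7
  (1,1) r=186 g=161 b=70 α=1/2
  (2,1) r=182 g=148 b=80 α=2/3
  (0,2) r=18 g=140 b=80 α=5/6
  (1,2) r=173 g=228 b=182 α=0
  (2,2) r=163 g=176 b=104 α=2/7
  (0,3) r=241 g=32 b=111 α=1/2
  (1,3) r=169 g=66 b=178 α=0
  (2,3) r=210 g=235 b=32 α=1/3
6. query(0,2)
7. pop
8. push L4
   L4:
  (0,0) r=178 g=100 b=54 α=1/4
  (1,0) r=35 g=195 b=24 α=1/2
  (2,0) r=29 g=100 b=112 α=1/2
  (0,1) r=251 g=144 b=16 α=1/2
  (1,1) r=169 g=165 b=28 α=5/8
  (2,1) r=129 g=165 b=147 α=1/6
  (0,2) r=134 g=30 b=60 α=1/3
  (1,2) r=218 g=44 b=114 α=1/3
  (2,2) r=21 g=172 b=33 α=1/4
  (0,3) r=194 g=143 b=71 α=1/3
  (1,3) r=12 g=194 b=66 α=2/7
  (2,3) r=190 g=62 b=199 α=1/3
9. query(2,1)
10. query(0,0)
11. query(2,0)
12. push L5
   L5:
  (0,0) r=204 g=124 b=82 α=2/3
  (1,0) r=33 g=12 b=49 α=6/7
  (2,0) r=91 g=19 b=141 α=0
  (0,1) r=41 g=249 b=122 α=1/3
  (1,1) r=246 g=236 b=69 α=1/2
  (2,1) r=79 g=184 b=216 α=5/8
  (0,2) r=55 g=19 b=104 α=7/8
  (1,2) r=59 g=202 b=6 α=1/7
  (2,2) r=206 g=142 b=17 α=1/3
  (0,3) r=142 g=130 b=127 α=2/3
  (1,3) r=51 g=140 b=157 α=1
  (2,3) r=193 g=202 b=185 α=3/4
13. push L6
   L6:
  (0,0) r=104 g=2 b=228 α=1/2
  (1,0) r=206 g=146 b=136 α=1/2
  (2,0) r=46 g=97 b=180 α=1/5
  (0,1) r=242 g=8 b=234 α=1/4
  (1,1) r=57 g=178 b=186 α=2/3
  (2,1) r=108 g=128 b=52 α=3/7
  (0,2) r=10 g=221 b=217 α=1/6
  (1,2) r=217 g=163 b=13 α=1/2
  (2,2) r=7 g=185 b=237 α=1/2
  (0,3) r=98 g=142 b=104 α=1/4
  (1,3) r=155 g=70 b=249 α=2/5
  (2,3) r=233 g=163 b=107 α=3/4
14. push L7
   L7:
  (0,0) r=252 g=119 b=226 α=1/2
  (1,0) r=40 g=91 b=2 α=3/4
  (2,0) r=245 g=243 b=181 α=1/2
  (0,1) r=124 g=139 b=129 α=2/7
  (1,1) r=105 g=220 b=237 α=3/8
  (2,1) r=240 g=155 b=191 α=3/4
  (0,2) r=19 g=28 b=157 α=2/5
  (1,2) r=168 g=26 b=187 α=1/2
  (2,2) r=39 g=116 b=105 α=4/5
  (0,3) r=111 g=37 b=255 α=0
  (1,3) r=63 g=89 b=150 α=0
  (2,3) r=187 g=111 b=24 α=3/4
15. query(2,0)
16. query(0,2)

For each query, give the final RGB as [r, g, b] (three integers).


(2,3) stack=L1,L2; from [0,0,0]:
L1 α=7/8: [1491/8, 511/8, 28]
L2 α=1/3: [625/4, 599/12, 88]
rounded: [156, 50, 88]

query (0,1) [L1,L2] — begin 0,0,0
after L1 α=4/5: [108/5, 808/5, 652/5]
after L2 α=1/7: [1853/35, 794/5, 4447/35]
= [53, 159, 127]

(0,2) stack=L1,L2,L3; from [0,0,0]:
after L1 α=1/4: [13/2, 115/4, 75/2]
after L2 α=1/3: [49, 145/2, 47]
after L3 α=5/6: [139/6, 515/4, 149/2]
= [23, 129, 74]

(2,1) stack=L1,L2,L4; from [0,0,0]:
after L1 α=3/4: [357/4, 174, 111/4]
after L2 α=1/2: [1137/8, 112, 863/8]
after L4 α=1/6: [2239/16, 725/6, 5491/48]
→ [140, 121, 114]

at x=0,y=0 over L1,L2,L4:
L1 α=2/3: [176/3, 154, 484/3]
L2 α=1: [245, 168, 11]
L4 α=1/4: [913/4, 151, 87/4]
→ [228, 151, 22]

(2,0) stack=L1,L2,L4; from [0,0,0]:
L1 α=2/7: [344/7, 104/7, 436/7]
L2 α=1/5: [2426/35, 1116/35, 2206/35]
L4 α=1/2: [3441/70, 2308/35, 3063/35]
→ [49, 66, 88]

at x=2,y=0 over L1,L2,L4,L5,L6,L7:
L1 α=2/7: [344/7, 104/7, 436/7]
L2 α=1/5: [2426/35, 1116/35, 2206/35]
L4 α=1/2: [3441/70, 2308/35, 3063/35]
L5 α=0: [3441/70, 2308/35, 3063/35]
L6 α=1/5: [8492/175, 12627/175, 18552/175]
L7 α=1/2: [51367/350, 27576/175, 50227/350]
→ [147, 158, 144]

(0,2) stack=L1,L2,L4,L5,L6,L7; from [0,0,0]:
L1 α=1/4: [13/2, 115/4, 75/2]
L2 α=1/3: [49, 145/2, 47]
L4 α=1/3: [232/3, 175/3, 154/3]
L5 α=7/8: [1387/24, 287/12, 1169/12]
L6 α=1/6: [7175/144, 4087/72, 8449/72]
L7 α=2/5: [8999/240, 5431/120, 3197/24]
→ [37, 45, 133]
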